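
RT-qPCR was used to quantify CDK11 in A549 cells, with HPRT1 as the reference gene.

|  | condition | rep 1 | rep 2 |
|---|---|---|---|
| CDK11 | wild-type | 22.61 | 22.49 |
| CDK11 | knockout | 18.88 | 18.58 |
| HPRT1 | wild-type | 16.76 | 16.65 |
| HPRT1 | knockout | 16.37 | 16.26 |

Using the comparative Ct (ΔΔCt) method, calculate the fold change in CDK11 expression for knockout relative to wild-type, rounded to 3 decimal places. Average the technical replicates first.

10.778

Mean Ct: CDK11 wild-type 22.550; CDK11 knockout 18.730; HPRT1 wild-type 16.705; HPRT1 knockout 16.315
ΔCt(wild-type) = 22.550 − 16.705 = 5.845
ΔCt(knockout) = 18.730 − 16.315 = 2.415
ΔΔCt = 2.415 − 5.845 = -3.430
Fold change = 2^(−(-3.430)) = 2^3.430 = 10.7779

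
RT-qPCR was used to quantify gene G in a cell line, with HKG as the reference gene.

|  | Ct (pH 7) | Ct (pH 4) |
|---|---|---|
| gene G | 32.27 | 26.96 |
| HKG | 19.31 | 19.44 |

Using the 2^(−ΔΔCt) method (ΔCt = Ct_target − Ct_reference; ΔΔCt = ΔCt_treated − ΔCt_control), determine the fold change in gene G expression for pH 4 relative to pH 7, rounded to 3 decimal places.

ΔCt(pH 7) = 32.270 − 19.310 = 12.960
ΔCt(pH 4) = 26.960 − 19.440 = 7.520
ΔΔCt = 7.520 − 12.960 = -5.440
Fold change = 2^(−(-5.440)) = 2^5.440 = 43.4113

43.411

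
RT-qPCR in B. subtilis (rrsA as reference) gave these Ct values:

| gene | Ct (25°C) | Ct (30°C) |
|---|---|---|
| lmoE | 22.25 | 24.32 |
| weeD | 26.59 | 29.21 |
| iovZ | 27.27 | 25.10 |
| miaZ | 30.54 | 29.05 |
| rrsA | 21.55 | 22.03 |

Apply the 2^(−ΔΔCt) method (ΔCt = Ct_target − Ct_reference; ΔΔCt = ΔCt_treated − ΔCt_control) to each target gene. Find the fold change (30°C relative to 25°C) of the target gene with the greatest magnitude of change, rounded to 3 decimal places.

lmoE: ΔΔCt = (24.32−22.03) − (22.25−21.55) = 2.29 − 0.70 = 1.59; fold change = 2^-1.59 = 0.332
weeD: ΔΔCt = (29.21−22.03) − (26.59−21.55) = 7.18 − 5.04 = 2.14; fold change = 2^-2.14 = 0.227
iovZ: ΔΔCt = (25.10−22.03) − (27.27−21.55) = 3.07 − 5.72 = -2.65; fold change = 2^2.65 = 6.277
miaZ: ΔΔCt = (29.05−22.03) − (30.54−21.55) = 7.02 − 8.99 = -1.97; fold change = 2^1.97 = 3.918
iovZ has the largest |ΔΔCt| = 2.65.

6.277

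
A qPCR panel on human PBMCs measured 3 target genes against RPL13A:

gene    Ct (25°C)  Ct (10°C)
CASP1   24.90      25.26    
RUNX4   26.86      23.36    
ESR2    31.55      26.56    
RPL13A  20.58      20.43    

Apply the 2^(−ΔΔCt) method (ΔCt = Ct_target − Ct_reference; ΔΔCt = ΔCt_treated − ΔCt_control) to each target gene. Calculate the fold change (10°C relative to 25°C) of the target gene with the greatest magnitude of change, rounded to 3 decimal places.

CASP1: ΔΔCt = (25.26−20.43) − (24.90−20.58) = 4.83 − 4.32 = 0.51; fold change = 2^-0.51 = 0.702
RUNX4: ΔΔCt = (23.36−20.43) − (26.86−20.58) = 2.93 − 6.28 = -3.35; fold change = 2^3.35 = 10.196
ESR2: ΔΔCt = (26.56−20.43) − (31.55−20.58) = 6.13 − 10.97 = -4.84; fold change = 2^4.84 = 28.641
ESR2 has the largest |ΔΔCt| = 4.84.

28.641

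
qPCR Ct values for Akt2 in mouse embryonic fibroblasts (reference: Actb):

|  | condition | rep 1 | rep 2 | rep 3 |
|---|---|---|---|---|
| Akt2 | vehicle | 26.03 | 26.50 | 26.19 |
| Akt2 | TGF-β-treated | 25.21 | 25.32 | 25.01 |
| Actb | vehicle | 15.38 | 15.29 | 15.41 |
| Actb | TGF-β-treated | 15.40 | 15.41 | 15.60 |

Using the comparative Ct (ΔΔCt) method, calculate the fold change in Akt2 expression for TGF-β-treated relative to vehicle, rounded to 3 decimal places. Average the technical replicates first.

Mean Ct: Akt2 vehicle 26.240; Akt2 TGF-β-treated 25.180; Actb vehicle 15.360; Actb TGF-β-treated 15.470
ΔCt(vehicle) = 26.240 − 15.360 = 10.880
ΔCt(TGF-β-treated) = 25.180 − 15.470 = 9.710
ΔΔCt = 9.710 − 10.880 = -1.170
Fold change = 2^(−(-1.170)) = 2^1.170 = 2.2501

2.250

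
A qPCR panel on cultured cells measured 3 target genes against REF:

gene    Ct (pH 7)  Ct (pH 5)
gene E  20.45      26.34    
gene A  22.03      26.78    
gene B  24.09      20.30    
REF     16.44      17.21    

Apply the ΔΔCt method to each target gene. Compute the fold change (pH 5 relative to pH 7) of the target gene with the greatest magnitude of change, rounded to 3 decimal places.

gene E: ΔΔCt = (26.34−17.21) − (20.45−16.44) = 9.13 − 4.01 = 5.12; fold change = 2^-5.12 = 0.029
gene A: ΔΔCt = (26.78−17.21) − (22.03−16.44) = 9.57 − 5.59 = 3.98; fold change = 2^-3.98 = 0.063
gene B: ΔΔCt = (20.30−17.21) − (24.09−16.44) = 3.09 − 7.65 = -4.56; fold change = 2^4.56 = 23.588
gene E has the largest |ΔΔCt| = 5.12.

0.029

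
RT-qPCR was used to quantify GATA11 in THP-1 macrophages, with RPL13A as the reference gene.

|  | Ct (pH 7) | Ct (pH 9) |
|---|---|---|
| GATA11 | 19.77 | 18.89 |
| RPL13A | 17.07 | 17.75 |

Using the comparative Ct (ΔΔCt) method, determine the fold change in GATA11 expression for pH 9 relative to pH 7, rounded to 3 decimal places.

ΔCt(pH 7) = 19.770 − 17.070 = 2.700
ΔCt(pH 9) = 18.890 − 17.750 = 1.140
ΔΔCt = 1.140 − 2.700 = -1.560
Fold change = 2^(−(-1.560)) = 2^1.560 = 2.9485

2.949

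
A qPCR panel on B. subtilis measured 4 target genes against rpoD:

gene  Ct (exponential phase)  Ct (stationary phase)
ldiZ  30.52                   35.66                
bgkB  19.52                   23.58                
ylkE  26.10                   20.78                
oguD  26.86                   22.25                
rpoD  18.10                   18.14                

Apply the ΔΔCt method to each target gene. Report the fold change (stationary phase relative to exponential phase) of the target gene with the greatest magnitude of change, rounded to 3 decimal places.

ldiZ: ΔΔCt = (35.66−18.14) − (30.52−18.10) = 17.52 − 12.42 = 5.10; fold change = 2^-5.10 = 0.029
bgkB: ΔΔCt = (23.58−18.14) − (19.52−18.10) = 5.44 − 1.42 = 4.02; fold change = 2^-4.02 = 0.062
ylkE: ΔΔCt = (20.78−18.14) − (26.10−18.10) = 2.64 − 8.00 = -5.36; fold change = 2^5.36 = 41.070
oguD: ΔΔCt = (22.25−18.14) − (26.86−18.10) = 4.11 − 8.76 = -4.65; fold change = 2^4.65 = 25.107
ylkE has the largest |ΔΔCt| = 5.36.

41.070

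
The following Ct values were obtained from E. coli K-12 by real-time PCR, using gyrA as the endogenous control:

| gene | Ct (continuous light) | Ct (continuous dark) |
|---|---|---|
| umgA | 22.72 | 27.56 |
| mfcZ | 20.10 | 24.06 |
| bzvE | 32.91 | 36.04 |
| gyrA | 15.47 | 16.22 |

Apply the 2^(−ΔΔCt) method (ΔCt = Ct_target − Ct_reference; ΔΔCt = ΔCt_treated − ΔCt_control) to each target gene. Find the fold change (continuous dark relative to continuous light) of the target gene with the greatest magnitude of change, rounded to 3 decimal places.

0.059

umgA: ΔΔCt = (27.56−16.22) − (22.72−15.47) = 11.34 − 7.25 = 4.09; fold change = 2^-4.09 = 0.059
mfcZ: ΔΔCt = (24.06−16.22) − (20.10−15.47) = 7.84 − 4.63 = 3.21; fold change = 2^-3.21 = 0.108
bzvE: ΔΔCt = (36.04−16.22) − (32.91−15.47) = 19.82 − 17.44 = 2.38; fold change = 2^-2.38 = 0.192
umgA has the largest |ΔΔCt| = 4.09.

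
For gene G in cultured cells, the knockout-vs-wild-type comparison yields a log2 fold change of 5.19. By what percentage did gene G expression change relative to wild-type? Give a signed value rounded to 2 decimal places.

Fold change = 2^(5.19) = 36.5044
Percent change = (FC − 1) × 100% = (36.5044 − 1) × 100 = 3550.44%

3550.44%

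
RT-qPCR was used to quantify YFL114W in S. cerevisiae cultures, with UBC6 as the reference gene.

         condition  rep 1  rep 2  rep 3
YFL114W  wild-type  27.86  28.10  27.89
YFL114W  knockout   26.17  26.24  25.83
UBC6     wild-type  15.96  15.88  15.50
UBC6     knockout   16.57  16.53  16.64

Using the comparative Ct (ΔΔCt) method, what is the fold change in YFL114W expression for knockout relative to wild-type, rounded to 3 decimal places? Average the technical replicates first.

6.364

Mean Ct: YFL114W wild-type 27.950; YFL114W knockout 26.080; UBC6 wild-type 15.780; UBC6 knockout 16.580
ΔCt(wild-type) = 27.950 − 15.780 = 12.170
ΔCt(knockout) = 26.080 − 16.580 = 9.500
ΔΔCt = 9.500 − 12.170 = -2.670
Fold change = 2^(−(-2.670)) = 2^2.670 = 6.3643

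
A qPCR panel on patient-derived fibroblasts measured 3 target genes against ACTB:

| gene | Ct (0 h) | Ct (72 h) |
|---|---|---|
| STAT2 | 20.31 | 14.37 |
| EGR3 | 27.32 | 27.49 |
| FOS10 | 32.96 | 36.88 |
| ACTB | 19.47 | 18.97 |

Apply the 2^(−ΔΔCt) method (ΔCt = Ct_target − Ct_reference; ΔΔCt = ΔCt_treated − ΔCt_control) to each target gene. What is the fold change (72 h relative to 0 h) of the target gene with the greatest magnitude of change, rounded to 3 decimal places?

STAT2: ΔΔCt = (14.37−18.97) − (20.31−19.47) = -4.60 − 0.84 = -5.44; fold change = 2^5.44 = 43.411
EGR3: ΔΔCt = (27.49−18.97) − (27.32−19.47) = 8.52 − 7.85 = 0.67; fold change = 2^-0.67 = 0.629
FOS10: ΔΔCt = (36.88−18.97) − (32.96−19.47) = 17.91 − 13.49 = 4.42; fold change = 2^-4.42 = 0.047
STAT2 has the largest |ΔΔCt| = 5.44.

43.411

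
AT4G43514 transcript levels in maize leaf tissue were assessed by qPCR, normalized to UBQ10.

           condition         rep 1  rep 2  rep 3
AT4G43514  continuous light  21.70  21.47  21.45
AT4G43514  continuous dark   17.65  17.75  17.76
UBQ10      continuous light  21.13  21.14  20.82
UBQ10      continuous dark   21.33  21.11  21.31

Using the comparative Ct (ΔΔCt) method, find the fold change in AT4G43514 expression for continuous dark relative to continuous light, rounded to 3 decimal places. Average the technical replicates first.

Mean Ct: AT4G43514 continuous light 21.540; AT4G43514 continuous dark 17.720; UBQ10 continuous light 21.030; UBQ10 continuous dark 21.250
ΔCt(continuous light) = 21.540 − 21.030 = 0.510
ΔCt(continuous dark) = 17.720 − 21.250 = -3.530
ΔΔCt = -3.530 − 0.510 = -4.040
Fold change = 2^(−(-4.040)) = 2^4.040 = 16.4498

16.450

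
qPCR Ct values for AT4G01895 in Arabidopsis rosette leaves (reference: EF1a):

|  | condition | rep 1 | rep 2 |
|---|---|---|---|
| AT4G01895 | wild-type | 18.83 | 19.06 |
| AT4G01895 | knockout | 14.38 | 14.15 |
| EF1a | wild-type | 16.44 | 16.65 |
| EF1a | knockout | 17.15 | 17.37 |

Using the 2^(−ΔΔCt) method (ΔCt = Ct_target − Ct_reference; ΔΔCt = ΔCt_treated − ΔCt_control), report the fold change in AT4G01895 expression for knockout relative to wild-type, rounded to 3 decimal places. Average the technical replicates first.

Mean Ct: AT4G01895 wild-type 18.945; AT4G01895 knockout 14.265; EF1a wild-type 16.545; EF1a knockout 17.260
ΔCt(wild-type) = 18.945 − 16.545 = 2.400
ΔCt(knockout) = 14.265 − 17.260 = -2.995
ΔΔCt = -2.995 − 2.400 = -5.395
Fold change = 2^(−(-5.395)) = 2^5.395 = 42.0782

42.078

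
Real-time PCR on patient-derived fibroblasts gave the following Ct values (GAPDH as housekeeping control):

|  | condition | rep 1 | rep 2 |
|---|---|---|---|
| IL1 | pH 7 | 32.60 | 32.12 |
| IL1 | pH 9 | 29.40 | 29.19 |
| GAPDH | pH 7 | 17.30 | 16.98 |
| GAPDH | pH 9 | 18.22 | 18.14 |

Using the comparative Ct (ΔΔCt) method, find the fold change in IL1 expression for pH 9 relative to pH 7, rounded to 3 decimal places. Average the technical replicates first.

Mean Ct: IL1 pH 7 32.360; IL1 pH 9 29.295; GAPDH pH 7 17.140; GAPDH pH 9 18.180
ΔCt(pH 7) = 32.360 − 17.140 = 15.220
ΔCt(pH 9) = 29.295 − 18.180 = 11.115
ΔΔCt = 11.115 − 15.220 = -4.105
Fold change = 2^(−(-4.105)) = 2^4.105 = 17.2079

17.208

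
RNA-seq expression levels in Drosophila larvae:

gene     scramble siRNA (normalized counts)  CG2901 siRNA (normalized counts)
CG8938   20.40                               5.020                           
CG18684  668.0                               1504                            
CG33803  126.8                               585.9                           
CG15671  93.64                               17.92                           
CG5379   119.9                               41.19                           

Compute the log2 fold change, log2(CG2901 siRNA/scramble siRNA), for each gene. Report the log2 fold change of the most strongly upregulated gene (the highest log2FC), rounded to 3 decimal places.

log2(5.020/20.40) = -2.023  (CG8938)
log2(1504/668.0) = 1.171  (CG18684)
log2(585.9/126.8) = 2.208  (CG33803)
log2(17.92/93.64) = -2.386  (CG15671)
log2(41.19/119.9) = -1.541  (CG5379)
CG33803 is most strongly upregulated.

2.208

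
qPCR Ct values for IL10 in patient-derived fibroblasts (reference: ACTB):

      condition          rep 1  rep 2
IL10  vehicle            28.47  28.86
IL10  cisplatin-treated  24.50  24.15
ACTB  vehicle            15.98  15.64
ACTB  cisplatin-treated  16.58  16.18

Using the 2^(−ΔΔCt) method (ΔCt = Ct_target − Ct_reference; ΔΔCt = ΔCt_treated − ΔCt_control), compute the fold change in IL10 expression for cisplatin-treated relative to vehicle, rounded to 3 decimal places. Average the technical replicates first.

Mean Ct: IL10 vehicle 28.665; IL10 cisplatin-treated 24.325; ACTB vehicle 15.810; ACTB cisplatin-treated 16.380
ΔCt(vehicle) = 28.665 − 15.810 = 12.855
ΔCt(cisplatin-treated) = 24.325 − 16.380 = 7.945
ΔΔCt = 7.945 − 12.855 = -4.910
Fold change = 2^(−(-4.910)) = 2^4.910 = 30.0647

30.065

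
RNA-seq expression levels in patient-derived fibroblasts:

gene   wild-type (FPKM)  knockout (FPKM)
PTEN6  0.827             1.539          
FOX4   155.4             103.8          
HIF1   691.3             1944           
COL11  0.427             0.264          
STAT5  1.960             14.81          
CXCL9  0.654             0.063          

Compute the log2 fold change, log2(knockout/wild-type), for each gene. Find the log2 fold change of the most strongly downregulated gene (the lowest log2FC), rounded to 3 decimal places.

log2(1.539/0.827) = 0.896  (PTEN6)
log2(103.8/155.4) = -0.582  (FOX4)
log2(1944/691.3) = 1.492  (HIF1)
log2(0.264/0.427) = -0.694  (COL11)
log2(14.81/1.960) = 2.918  (STAT5)
log2(0.063/0.654) = -3.376  (CXCL9)
CXCL9 is most strongly downregulated.

-3.376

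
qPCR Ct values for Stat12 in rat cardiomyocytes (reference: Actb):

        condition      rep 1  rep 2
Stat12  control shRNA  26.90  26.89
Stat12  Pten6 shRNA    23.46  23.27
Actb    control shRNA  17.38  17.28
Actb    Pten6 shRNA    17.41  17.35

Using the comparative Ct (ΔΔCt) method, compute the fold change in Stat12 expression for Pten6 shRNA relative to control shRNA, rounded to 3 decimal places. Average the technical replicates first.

11.959

Mean Ct: Stat12 control shRNA 26.895; Stat12 Pten6 shRNA 23.365; Actb control shRNA 17.330; Actb Pten6 shRNA 17.380
ΔCt(control shRNA) = 26.895 − 17.330 = 9.565
ΔCt(Pten6 shRNA) = 23.365 − 17.380 = 5.985
ΔΔCt = 5.985 − 9.565 = -3.580
Fold change = 2^(−(-3.580)) = 2^3.580 = 11.9588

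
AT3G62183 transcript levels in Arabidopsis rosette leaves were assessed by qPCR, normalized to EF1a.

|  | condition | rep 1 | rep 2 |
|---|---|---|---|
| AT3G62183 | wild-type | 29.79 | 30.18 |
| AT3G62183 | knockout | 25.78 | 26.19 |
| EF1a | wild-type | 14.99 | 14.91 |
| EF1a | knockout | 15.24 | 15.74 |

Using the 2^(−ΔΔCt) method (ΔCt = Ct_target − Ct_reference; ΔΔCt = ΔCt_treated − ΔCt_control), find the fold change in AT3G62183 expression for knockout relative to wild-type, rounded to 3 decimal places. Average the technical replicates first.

23.264

Mean Ct: AT3G62183 wild-type 29.985; AT3G62183 knockout 25.985; EF1a wild-type 14.950; EF1a knockout 15.490
ΔCt(wild-type) = 29.985 − 14.950 = 15.035
ΔCt(knockout) = 25.985 − 15.490 = 10.495
ΔΔCt = 10.495 − 15.035 = -4.540
Fold change = 2^(−(-4.540)) = 2^4.540 = 23.2636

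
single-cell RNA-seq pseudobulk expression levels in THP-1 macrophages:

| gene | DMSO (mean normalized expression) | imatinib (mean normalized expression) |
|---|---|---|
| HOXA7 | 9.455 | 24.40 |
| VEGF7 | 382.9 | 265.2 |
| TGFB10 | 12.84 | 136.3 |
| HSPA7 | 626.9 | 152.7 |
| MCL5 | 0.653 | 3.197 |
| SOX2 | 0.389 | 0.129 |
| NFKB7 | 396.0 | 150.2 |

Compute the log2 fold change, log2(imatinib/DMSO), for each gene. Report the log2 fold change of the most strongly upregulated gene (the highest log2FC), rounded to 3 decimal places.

3.408

log2(24.40/9.455) = 1.368  (HOXA7)
log2(265.2/382.9) = -0.530  (VEGF7)
log2(136.3/12.84) = 3.408  (TGFB10)
log2(152.7/626.9) = -2.038  (HSPA7)
log2(3.197/0.653) = 2.292  (MCL5)
log2(0.129/0.389) = -1.592  (SOX2)
log2(150.2/396.0) = -1.399  (NFKB7)
TGFB10 is most strongly upregulated.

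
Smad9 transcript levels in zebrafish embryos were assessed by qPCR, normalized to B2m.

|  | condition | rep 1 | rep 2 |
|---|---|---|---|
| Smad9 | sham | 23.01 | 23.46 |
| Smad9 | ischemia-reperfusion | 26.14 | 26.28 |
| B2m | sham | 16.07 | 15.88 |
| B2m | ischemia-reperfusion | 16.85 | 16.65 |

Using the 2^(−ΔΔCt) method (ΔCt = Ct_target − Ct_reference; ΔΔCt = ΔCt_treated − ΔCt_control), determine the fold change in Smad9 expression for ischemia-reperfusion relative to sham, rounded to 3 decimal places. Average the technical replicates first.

0.218

Mean Ct: Smad9 sham 23.235; Smad9 ischemia-reperfusion 26.210; B2m sham 15.975; B2m ischemia-reperfusion 16.750
ΔCt(sham) = 23.235 − 15.975 = 7.260
ΔCt(ischemia-reperfusion) = 26.210 − 16.750 = 9.460
ΔΔCt = 9.460 − 7.260 = 2.200
Fold change = 2^(−2.200) = 0.2176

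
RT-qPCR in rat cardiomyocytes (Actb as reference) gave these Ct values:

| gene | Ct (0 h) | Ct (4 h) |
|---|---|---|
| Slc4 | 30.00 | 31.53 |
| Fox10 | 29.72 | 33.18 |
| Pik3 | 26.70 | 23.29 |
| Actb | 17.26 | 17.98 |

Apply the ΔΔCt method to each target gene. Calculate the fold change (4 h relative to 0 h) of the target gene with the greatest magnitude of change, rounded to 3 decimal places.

Slc4: ΔΔCt = (31.53−17.98) − (30.00−17.26) = 13.55 − 12.74 = 0.81; fold change = 2^-0.81 = 0.570
Fox10: ΔΔCt = (33.18−17.98) − (29.72−17.26) = 15.20 − 12.46 = 2.74; fold change = 2^-2.74 = 0.150
Pik3: ΔΔCt = (23.29−17.98) − (26.70−17.26) = 5.31 − 9.44 = -4.13; fold change = 2^4.13 = 17.509
Pik3 has the largest |ΔΔCt| = 4.13.

17.509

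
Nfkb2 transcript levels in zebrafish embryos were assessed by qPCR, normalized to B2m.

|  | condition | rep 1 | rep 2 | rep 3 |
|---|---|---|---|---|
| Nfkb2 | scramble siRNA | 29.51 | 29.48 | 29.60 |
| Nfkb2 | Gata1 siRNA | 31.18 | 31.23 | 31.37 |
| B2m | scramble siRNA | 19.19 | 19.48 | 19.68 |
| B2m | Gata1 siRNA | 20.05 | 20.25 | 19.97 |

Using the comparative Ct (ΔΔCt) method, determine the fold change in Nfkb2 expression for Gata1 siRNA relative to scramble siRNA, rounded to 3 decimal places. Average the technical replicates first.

Mean Ct: Nfkb2 scramble siRNA 29.530; Nfkb2 Gata1 siRNA 31.260; B2m scramble siRNA 19.450; B2m Gata1 siRNA 20.090
ΔCt(scramble siRNA) = 29.530 − 19.450 = 10.080
ΔCt(Gata1 siRNA) = 31.260 − 20.090 = 11.170
ΔΔCt = 11.170 − 10.080 = 1.090
Fold change = 2^(−1.090) = 0.4698

0.470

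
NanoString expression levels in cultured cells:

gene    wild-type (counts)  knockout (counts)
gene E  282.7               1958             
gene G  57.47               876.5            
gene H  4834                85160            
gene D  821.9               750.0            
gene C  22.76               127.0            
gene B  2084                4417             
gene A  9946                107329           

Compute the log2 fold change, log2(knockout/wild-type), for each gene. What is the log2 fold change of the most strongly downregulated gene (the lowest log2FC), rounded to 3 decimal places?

-0.132

log2(1958/282.7) = 2.792  (gene E)
log2(876.5/57.47) = 3.931  (gene G)
log2(85160/4834) = 4.139  (gene H)
log2(750.0/821.9) = -0.132  (gene D)
log2(127.0/22.76) = 2.480  (gene C)
log2(4417/2084) = 1.084  (gene B)
log2(107329/9946) = 3.432  (gene A)
gene D is most strongly downregulated.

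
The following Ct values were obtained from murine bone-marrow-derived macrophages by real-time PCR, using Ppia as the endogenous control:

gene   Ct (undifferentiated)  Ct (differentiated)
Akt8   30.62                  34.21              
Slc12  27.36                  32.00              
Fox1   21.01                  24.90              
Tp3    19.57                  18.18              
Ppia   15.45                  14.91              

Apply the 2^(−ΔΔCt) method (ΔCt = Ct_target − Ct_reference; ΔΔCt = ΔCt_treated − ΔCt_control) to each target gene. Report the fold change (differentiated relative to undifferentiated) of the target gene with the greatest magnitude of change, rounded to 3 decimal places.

0.028

Akt8: ΔΔCt = (34.21−14.91) − (30.62−15.45) = 19.30 − 15.17 = 4.13; fold change = 2^-4.13 = 0.057
Slc12: ΔΔCt = (32.00−14.91) − (27.36−15.45) = 17.09 − 11.91 = 5.18; fold change = 2^-5.18 = 0.028
Fox1: ΔΔCt = (24.90−14.91) − (21.01−15.45) = 9.99 − 5.56 = 4.43; fold change = 2^-4.43 = 0.046
Tp3: ΔΔCt = (18.18−14.91) − (19.57−15.45) = 3.27 − 4.12 = -0.85; fold change = 2^0.85 = 1.803
Slc12 has the largest |ΔΔCt| = 5.18.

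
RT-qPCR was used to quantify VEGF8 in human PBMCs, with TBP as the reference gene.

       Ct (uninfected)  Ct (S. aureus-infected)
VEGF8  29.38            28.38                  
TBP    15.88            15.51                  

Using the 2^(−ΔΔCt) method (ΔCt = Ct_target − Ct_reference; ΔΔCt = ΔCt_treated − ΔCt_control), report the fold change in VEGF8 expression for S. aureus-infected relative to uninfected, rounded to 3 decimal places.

ΔCt(uninfected) = 29.380 − 15.880 = 13.500
ΔCt(S. aureus-infected) = 28.380 − 15.510 = 12.870
ΔΔCt = 12.870 − 13.500 = -0.630
Fold change = 2^(−(-0.630)) = 2^0.630 = 1.5476

1.548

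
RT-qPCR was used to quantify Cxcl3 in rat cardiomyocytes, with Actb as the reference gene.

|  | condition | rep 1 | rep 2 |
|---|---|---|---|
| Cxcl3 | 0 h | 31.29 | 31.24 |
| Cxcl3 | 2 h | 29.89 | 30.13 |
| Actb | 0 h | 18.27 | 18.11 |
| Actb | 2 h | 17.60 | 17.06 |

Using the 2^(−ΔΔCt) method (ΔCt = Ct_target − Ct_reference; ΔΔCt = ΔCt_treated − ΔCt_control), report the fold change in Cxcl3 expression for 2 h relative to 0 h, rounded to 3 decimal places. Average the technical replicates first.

1.315

Mean Ct: Cxcl3 0 h 31.265; Cxcl3 2 h 30.010; Actb 0 h 18.190; Actb 2 h 17.330
ΔCt(0 h) = 31.265 − 18.190 = 13.075
ΔCt(2 h) = 30.010 − 17.330 = 12.680
ΔΔCt = 12.680 − 13.075 = -0.395
Fold change = 2^(−(-0.395)) = 2^0.395 = 1.3149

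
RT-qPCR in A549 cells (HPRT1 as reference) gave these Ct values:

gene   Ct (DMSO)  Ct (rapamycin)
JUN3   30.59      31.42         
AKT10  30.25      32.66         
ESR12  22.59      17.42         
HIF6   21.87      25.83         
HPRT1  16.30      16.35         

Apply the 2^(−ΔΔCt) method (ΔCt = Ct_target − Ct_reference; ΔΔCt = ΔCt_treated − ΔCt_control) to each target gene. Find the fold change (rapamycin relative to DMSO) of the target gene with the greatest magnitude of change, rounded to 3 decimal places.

37.271

JUN3: ΔΔCt = (31.42−16.35) − (30.59−16.30) = 15.07 − 14.29 = 0.78; fold change = 2^-0.78 = 0.582
AKT10: ΔΔCt = (32.66−16.35) − (30.25−16.30) = 16.31 − 13.95 = 2.36; fold change = 2^-2.36 = 0.195
ESR12: ΔΔCt = (17.42−16.35) − (22.59−16.30) = 1.07 − 6.29 = -5.22; fold change = 2^5.22 = 37.271
HIF6: ΔΔCt = (25.83−16.35) − (21.87−16.30) = 9.48 − 5.57 = 3.91; fold change = 2^-3.91 = 0.067
ESR12 has the largest |ΔΔCt| = 5.22.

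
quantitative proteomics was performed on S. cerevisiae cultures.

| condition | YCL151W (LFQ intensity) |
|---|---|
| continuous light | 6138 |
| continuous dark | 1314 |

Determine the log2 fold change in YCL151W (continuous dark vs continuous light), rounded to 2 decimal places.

-2.22

Fold change = 1314 / 6138 = 0.2141
log2(0.2141) = -2.224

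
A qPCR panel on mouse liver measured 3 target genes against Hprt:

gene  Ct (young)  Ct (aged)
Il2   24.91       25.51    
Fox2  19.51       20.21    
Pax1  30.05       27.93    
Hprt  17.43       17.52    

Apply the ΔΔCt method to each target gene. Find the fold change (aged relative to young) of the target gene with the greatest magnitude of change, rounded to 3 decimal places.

Il2: ΔΔCt = (25.51−17.52) − (24.91−17.43) = 7.99 − 7.48 = 0.51; fold change = 2^-0.51 = 0.702
Fox2: ΔΔCt = (20.21−17.52) − (19.51−17.43) = 2.69 − 2.08 = 0.61; fold change = 2^-0.61 = 0.655
Pax1: ΔΔCt = (27.93−17.52) − (30.05−17.43) = 10.41 − 12.62 = -2.21; fold change = 2^2.21 = 4.627
Pax1 has the largest |ΔΔCt| = 2.21.

4.627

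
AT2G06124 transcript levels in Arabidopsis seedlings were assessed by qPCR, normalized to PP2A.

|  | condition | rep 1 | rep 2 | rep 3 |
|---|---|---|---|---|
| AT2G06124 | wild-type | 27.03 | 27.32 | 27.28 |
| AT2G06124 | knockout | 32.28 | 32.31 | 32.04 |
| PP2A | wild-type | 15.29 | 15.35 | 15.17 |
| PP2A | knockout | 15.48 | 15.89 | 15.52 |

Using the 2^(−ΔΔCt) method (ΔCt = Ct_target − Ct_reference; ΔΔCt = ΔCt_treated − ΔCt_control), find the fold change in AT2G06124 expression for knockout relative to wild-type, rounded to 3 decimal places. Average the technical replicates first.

Mean Ct: AT2G06124 wild-type 27.210; AT2G06124 knockout 32.210; PP2A wild-type 15.270; PP2A knockout 15.630
ΔCt(wild-type) = 27.210 − 15.270 = 11.940
ΔCt(knockout) = 32.210 − 15.630 = 16.580
ΔΔCt = 16.580 − 11.940 = 4.640
Fold change = 2^(−4.640) = 0.0401

0.040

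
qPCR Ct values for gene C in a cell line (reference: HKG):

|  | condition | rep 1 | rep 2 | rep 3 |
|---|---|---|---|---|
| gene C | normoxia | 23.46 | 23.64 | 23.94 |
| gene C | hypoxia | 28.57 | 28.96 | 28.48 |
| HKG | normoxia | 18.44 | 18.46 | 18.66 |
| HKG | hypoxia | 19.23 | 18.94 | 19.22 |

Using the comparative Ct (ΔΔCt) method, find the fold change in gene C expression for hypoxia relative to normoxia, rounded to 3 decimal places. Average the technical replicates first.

0.048

Mean Ct: gene C normoxia 23.680; gene C hypoxia 28.670; HKG normoxia 18.520; HKG hypoxia 19.130
ΔCt(normoxia) = 23.680 − 18.520 = 5.160
ΔCt(hypoxia) = 28.670 − 19.130 = 9.540
ΔΔCt = 9.540 − 5.160 = 4.380
Fold change = 2^(−4.380) = 0.0480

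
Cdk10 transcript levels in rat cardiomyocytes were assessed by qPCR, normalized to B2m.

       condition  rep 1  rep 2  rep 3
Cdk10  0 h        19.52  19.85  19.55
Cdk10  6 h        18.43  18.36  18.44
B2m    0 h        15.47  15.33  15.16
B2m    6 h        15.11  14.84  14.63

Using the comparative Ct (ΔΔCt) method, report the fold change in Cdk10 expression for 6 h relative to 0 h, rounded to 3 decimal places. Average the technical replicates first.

Mean Ct: Cdk10 0 h 19.640; Cdk10 6 h 18.410; B2m 0 h 15.320; B2m 6 h 14.860
ΔCt(0 h) = 19.640 − 15.320 = 4.320
ΔCt(6 h) = 18.410 − 14.860 = 3.550
ΔΔCt = 3.550 − 4.320 = -0.770
Fold change = 2^(−(-0.770)) = 2^0.770 = 1.7053

1.705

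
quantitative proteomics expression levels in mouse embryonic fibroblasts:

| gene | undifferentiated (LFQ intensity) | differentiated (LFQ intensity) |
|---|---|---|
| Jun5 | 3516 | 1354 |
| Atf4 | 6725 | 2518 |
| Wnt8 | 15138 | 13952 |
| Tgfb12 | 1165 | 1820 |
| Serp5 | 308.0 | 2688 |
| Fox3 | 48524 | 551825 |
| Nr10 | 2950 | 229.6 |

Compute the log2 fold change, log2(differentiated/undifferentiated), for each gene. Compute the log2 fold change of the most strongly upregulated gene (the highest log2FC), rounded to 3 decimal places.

log2(1354/3516) = -1.377  (Jun5)
log2(2518/6725) = -1.417  (Atf4)
log2(13952/15138) = -0.118  (Wnt8)
log2(1820/1165) = 0.644  (Tgfb12)
log2(2688/308.0) = 3.126  (Serp5)
log2(551825/48524) = 3.507  (Fox3)
log2(229.6/2950) = -3.684  (Nr10)
Fox3 is most strongly upregulated.

3.507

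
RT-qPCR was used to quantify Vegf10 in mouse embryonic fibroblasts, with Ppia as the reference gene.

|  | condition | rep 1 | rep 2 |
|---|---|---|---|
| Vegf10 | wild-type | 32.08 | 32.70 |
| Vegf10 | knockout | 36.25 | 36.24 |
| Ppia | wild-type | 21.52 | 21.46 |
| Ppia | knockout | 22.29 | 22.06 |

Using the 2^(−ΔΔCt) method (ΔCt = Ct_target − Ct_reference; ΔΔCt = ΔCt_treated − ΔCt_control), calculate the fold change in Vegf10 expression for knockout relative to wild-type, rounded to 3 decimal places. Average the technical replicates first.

Mean Ct: Vegf10 wild-type 32.390; Vegf10 knockout 36.245; Ppia wild-type 21.490; Ppia knockout 22.175
ΔCt(wild-type) = 32.390 − 21.490 = 10.900
ΔCt(knockout) = 36.245 − 22.175 = 14.070
ΔΔCt = 14.070 − 10.900 = 3.170
Fold change = 2^(−3.170) = 0.1111

0.111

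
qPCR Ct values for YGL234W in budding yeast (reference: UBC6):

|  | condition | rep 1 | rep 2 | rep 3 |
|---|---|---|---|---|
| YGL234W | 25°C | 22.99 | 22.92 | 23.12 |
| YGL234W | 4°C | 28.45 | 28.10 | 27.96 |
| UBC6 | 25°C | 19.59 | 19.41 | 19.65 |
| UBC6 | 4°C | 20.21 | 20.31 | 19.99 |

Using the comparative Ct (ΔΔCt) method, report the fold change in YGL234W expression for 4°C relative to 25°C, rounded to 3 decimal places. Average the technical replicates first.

0.043

Mean Ct: YGL234W 25°C 23.010; YGL234W 4°C 28.170; UBC6 25°C 19.550; UBC6 4°C 20.170
ΔCt(25°C) = 23.010 − 19.550 = 3.460
ΔCt(4°C) = 28.170 − 20.170 = 8.000
ΔΔCt = 8.000 − 3.460 = 4.540
Fold change = 2^(−4.540) = 0.0430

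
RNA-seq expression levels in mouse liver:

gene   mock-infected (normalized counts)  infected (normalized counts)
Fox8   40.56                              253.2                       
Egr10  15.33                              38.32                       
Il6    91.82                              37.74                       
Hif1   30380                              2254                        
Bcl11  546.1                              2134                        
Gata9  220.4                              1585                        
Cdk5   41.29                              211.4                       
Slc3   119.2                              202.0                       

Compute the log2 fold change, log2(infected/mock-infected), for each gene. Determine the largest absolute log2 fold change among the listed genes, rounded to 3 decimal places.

3.753

log2(253.2/40.56) = 2.642  (Fox8)
log2(38.32/15.33) = 1.322  (Egr10)
log2(37.74/91.82) = -1.283  (Il6)
log2(2254/30380) = -3.753  (Hif1)
log2(2134/546.1) = 1.966  (Bcl11)
log2(1585/220.4) = 2.846  (Gata9)
log2(211.4/41.29) = 2.356  (Cdk5)
log2(202.0/119.2) = 0.761  (Slc3)
The largest magnitude belongs to Hif1.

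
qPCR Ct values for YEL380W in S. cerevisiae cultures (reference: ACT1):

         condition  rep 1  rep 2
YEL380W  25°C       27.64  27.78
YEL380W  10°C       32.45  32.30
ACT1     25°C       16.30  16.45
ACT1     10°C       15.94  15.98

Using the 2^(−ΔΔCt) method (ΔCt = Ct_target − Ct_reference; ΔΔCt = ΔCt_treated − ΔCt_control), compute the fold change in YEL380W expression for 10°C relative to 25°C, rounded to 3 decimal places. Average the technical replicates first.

0.030

Mean Ct: YEL380W 25°C 27.710; YEL380W 10°C 32.375; ACT1 25°C 16.375; ACT1 10°C 15.960
ΔCt(25°C) = 27.710 − 16.375 = 11.335
ΔCt(10°C) = 32.375 − 15.960 = 16.415
ΔΔCt = 16.415 − 11.335 = 5.080
Fold change = 2^(−5.080) = 0.0296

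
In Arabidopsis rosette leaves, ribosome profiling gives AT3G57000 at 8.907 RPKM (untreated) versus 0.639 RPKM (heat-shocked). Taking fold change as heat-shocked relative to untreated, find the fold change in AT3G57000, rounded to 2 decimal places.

0.07

Fold change = 0.639 / 8.907 = 0.072
AT3G57000 is downregulated.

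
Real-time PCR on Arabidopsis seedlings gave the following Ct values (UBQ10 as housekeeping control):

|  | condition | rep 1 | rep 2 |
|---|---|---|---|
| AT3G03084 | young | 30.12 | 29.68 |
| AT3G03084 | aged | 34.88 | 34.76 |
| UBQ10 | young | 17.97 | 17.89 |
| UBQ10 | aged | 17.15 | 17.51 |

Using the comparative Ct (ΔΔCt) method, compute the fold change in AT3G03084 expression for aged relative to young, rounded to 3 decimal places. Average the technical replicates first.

0.022

Mean Ct: AT3G03084 young 29.900; AT3G03084 aged 34.820; UBQ10 young 17.930; UBQ10 aged 17.330
ΔCt(young) = 29.900 − 17.930 = 11.970
ΔCt(aged) = 34.820 − 17.330 = 17.490
ΔΔCt = 17.490 − 11.970 = 5.520
Fold change = 2^(−5.520) = 0.0218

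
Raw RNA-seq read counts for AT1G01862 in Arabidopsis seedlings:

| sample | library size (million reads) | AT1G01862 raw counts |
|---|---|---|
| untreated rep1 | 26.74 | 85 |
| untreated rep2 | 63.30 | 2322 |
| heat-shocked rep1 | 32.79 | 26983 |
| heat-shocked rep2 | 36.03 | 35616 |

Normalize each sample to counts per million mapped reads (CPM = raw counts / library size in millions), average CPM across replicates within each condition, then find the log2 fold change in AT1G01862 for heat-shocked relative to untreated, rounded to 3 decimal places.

5.506

CPM(untreated rep1) = 85 / 26.74 = 3.1788
CPM(untreated rep2) = 2322 / 63.30 = 36.6825
CPM(heat-shocked rep1) = 26983 / 32.79 = 822.9033
CPM(heat-shocked rep2) = 35616 / 36.03 = 988.5096
mean CPM(untreated) = 19.9306; mean CPM(heat-shocked) = 905.7064
Fold change = 905.7064 / 19.9306 = 45.44298
log2(45.44298) = 5.5060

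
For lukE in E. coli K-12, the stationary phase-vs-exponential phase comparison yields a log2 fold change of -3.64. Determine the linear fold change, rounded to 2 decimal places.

0.08

Fold change = 2^(-3.64) = 0.080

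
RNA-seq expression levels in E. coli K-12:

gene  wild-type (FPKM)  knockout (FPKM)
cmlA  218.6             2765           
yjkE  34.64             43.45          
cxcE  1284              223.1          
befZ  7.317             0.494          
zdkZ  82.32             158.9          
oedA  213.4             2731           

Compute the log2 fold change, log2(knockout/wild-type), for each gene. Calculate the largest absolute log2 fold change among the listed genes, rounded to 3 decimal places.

log2(2765/218.6) = 3.661  (cmlA)
log2(43.45/34.64) = 0.327  (yjkE)
log2(223.1/1284) = -2.525  (cxcE)
log2(0.494/7.317) = -3.889  (befZ)
log2(158.9/82.32) = 0.949  (zdkZ)
log2(2731/213.4) = 3.678  (oedA)
The largest magnitude belongs to befZ.

3.889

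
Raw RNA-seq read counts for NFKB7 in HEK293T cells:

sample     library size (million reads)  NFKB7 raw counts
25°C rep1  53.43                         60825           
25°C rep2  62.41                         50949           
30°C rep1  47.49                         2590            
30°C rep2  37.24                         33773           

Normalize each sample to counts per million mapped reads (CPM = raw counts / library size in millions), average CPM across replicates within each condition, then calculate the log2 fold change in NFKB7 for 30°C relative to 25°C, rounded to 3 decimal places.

CPM(25°C rep1) = 60825 / 53.43 = 1138.4054
CPM(25°C rep2) = 50949 / 62.41 = 816.3596
CPM(30°C rep1) = 2590 / 47.49 = 54.5378
CPM(30°C rep2) = 33773 / 37.24 = 906.9012
mean CPM(25°C) = 977.3825; mean CPM(30°C) = 480.7195
Fold change = 480.7195 / 977.3825 = 0.49184
log2(0.49184) = -1.0237

-1.024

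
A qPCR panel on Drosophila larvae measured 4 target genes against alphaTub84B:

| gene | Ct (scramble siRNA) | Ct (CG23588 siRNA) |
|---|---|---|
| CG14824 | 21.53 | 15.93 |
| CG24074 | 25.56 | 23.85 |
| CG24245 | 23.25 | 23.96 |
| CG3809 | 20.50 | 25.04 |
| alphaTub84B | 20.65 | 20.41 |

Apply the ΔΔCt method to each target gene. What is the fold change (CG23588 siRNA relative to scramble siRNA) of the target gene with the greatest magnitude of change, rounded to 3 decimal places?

CG14824: ΔΔCt = (15.93−20.41) − (21.53−20.65) = -4.48 − 0.88 = -5.36; fold change = 2^5.36 = 41.070
CG24074: ΔΔCt = (23.85−20.41) − (25.56−20.65) = 3.44 − 4.91 = -1.47; fold change = 2^1.47 = 2.770
CG24245: ΔΔCt = (23.96−20.41) − (23.25−20.65) = 3.55 − 2.60 = 0.95; fold change = 2^-0.95 = 0.518
CG3809: ΔΔCt = (25.04−20.41) − (20.50−20.65) = 4.63 − (-0.15) = 4.78; fold change = 2^-4.78 = 0.036
CG14824 has the largest |ΔΔCt| = 5.36.

41.070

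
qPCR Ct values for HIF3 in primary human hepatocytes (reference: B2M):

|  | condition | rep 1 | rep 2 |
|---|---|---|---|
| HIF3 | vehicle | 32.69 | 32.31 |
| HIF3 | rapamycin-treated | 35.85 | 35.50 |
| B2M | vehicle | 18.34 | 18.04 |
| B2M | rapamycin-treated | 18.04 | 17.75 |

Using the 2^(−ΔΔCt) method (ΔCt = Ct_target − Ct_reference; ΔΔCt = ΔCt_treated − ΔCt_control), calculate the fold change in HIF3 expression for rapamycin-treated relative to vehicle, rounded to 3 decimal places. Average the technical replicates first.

0.090

Mean Ct: HIF3 vehicle 32.500; HIF3 rapamycin-treated 35.675; B2M vehicle 18.190; B2M rapamycin-treated 17.895
ΔCt(vehicle) = 32.500 − 18.190 = 14.310
ΔCt(rapamycin-treated) = 35.675 − 17.895 = 17.780
ΔΔCt = 17.780 − 14.310 = 3.470
Fold change = 2^(−3.470) = 0.0902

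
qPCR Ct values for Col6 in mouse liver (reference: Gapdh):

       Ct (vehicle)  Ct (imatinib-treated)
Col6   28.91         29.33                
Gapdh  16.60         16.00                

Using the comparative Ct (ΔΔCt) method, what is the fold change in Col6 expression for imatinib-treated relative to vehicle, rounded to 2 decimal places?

ΔCt(vehicle) = 28.910 − 16.600 = 12.310
ΔCt(imatinib-treated) = 29.330 − 16.000 = 13.330
ΔΔCt = 13.330 − 12.310 = 1.020
Fold change = 2^(−1.020) = 0.493

0.49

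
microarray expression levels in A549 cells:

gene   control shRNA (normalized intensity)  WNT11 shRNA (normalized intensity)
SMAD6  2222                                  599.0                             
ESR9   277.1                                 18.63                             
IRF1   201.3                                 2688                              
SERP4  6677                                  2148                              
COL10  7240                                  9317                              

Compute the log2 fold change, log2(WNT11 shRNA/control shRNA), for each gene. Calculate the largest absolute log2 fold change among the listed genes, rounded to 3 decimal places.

3.895

log2(599.0/2222) = -1.891  (SMAD6)
log2(18.63/277.1) = -3.895  (ESR9)
log2(2688/201.3) = 3.739  (IRF1)
log2(2148/6677) = -1.636  (SERP4)
log2(9317/7240) = 0.364  (COL10)
The largest magnitude belongs to ESR9.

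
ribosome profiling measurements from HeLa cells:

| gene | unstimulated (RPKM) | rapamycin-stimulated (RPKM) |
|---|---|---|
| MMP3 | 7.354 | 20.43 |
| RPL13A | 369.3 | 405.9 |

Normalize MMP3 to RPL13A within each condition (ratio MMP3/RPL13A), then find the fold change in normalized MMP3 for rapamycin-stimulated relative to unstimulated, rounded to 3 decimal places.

MMP3/RPL13A (unstimulated) = 7.354 / 369.3 = 0.019913
MMP3/RPL13A (rapamycin-stimulated) = 20.43 / 405.9 = 0.050333
Fold change = 0.050333 / 0.019913 = 2.5276

2.528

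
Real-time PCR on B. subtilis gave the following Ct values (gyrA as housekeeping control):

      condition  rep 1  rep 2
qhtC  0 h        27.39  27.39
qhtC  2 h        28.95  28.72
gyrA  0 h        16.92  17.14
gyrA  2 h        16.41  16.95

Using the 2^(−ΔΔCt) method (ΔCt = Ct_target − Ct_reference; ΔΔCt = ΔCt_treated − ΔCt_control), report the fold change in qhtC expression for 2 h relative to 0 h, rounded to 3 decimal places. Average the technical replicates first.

0.288

Mean Ct: qhtC 0 h 27.390; qhtC 2 h 28.835; gyrA 0 h 17.030; gyrA 2 h 16.680
ΔCt(0 h) = 27.390 − 17.030 = 10.360
ΔCt(2 h) = 28.835 − 16.680 = 12.155
ΔΔCt = 12.155 − 10.360 = 1.795
Fold change = 2^(−1.795) = 0.2882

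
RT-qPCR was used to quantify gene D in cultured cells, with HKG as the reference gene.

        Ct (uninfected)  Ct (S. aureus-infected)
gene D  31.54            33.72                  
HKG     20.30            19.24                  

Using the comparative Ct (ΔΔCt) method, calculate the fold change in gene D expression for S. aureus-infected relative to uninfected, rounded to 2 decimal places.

ΔCt(uninfected) = 31.540 − 20.300 = 11.240
ΔCt(S. aureus-infected) = 33.720 − 19.240 = 14.480
ΔΔCt = 14.480 − 11.240 = 3.240
Fold change = 2^(−3.240) = 0.106

0.11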